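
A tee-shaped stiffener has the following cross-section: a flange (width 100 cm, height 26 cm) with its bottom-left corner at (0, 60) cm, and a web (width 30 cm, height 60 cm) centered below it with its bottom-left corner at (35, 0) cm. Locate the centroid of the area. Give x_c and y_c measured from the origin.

x_c = 50.00 cm, y_c = 55.41 cm

web: A = 30 × 60 = 1800.00, centroid at (50.00, 30.00).
flange: A = 100 × 26 = 2600.00, centroid at (50.00, 73.00).
ΣA = 4400.00 cm²
ΣAx_c = (1800.00)(50.00) + (2600.00)(50.00) = 220000.00 cm³
ΣAy_c = (1800.00)(30.00) + (2600.00)(73.00) = 243800.00 cm³
x_c = 220000.00 / 4400.00 = 50.00 cm
y_c = 243800.00 / 4400.00 = 55.41 cm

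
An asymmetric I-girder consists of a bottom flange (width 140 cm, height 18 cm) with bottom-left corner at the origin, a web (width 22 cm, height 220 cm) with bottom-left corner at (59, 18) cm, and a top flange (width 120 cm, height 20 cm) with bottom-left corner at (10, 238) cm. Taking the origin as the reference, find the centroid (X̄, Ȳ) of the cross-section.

bottom flange: A = 140 × 18 = 2520.00, centroid at (70.00, 9.00).
web: A = 22 × 220 = 4840.00, centroid at (70.00, 128.00).
top flange: A = 120 × 20 = 2400.00, centroid at (70.00, 248.00).
ΣA = 9760.00 cm², ΣAX̄ = 683200.00 cm³, ΣAȲ = 1237400.00 cm³.
X̄ = 683200.00/9760.00 = 70.00 cm; Ȳ = 1237400.00/9760.00 = 126.78 cm.

X̄ = 70.00 cm, Ȳ = 126.78 cm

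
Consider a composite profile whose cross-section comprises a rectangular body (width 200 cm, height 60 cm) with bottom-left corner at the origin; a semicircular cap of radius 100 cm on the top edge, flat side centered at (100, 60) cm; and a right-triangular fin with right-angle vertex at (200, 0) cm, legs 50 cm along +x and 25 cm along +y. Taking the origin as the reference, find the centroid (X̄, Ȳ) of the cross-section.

X̄ = 102.57 cm, Ȳ = 69.68 cm

Part | A | x̄ᵢ | ȳᵢ | A·x̄ᵢ | A·ȳᵢ
rectangular body | 12000.00 | 100.00 | 30.00 | 1200000.00 | 360000.00
semicircular top | 15707.96 | 100.00 | 102.44 | 1570796.33 | 1609144.46
triangular fin | 625.00 | 216.67 | 8.33 | 135416.67 | 5208.33
Σ | 28332.96 |  |  | 2906212.99 | 1974352.80
X̄ = 2906212.99 / 28332.96 = 102.57 cm
Ȳ = 1974352.80 / 28332.96 = 69.68 cm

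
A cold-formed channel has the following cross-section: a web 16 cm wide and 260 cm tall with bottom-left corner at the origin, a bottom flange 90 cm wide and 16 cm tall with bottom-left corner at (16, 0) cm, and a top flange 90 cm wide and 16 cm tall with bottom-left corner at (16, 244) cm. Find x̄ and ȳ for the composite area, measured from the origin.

web: A = 16 × 260 = 4160.00, centroid at (8.00, 130.00).
bottom flange: A = 90 × 16 = 1440.00, centroid at (61.00, 8.00).
top flange: A = 90 × 16 = 1440.00, centroid at (61.00, 252.00).
ΣA = 7040.00 cm², ΣAx̄ = 208960.00 cm³, ΣAȳ = 915200.00 cm³.
x̄ = 208960.00/7040.00 = 29.68 cm; ȳ = 915200.00/7040.00 = 130.00 cm.

x̄ = 29.68 cm, ȳ = 130.00 cm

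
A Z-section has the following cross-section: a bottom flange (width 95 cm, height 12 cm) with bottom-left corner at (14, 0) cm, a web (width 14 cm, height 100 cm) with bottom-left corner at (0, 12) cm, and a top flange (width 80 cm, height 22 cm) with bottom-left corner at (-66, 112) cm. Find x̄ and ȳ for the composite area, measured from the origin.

x̄ = 7.94 cm, ȳ = 72.12 cm

Part | A | x̄ᵢ | ȳᵢ | A·x̄ᵢ | A·ȳᵢ
bottom flange | 1140.00 | 61.50 | 6.00 | 70110.00 | 6840.00
web | 1400.00 | 7.00 | 62.00 | 9800.00 | 86800.00
top flange | 1760.00 | -26.00 | 123.00 | -45760.00 | 216480.00
Σ | 4300.00 |  |  | 34150.00 | 310120.00
x̄ = 34150.00 / 4300.00 = 7.94 cm
ȳ = 310120.00 / 4300.00 = 72.12 cm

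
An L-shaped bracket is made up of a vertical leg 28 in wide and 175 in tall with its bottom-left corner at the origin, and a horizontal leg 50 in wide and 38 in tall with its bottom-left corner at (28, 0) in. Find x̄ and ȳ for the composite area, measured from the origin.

x̄ = 24.90 in, ȳ = 68.36 in

Part | A | x̄ᵢ | ȳᵢ | A·x̄ᵢ | A·ȳᵢ
vertical leg | 4900.00 | 14.00 | 87.50 | 68600.00 | 428750.00
horizontal leg | 1900.00 | 53.00 | 19.00 | 100700.00 | 36100.00
Σ | 6800.00 |  |  | 169300.00 | 464850.00
x̄ = 169300.00 / 6800.00 = 24.90 in
ȳ = 464850.00 / 6800.00 = 68.36 in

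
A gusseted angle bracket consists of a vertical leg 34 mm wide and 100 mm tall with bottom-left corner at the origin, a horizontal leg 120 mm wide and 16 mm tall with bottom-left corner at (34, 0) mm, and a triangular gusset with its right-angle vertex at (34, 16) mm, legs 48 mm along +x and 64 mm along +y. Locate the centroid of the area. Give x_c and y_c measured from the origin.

Part | A | x̄ᵢ | ȳᵢ | A·x̄ᵢ | A·ȳᵢ
vertical leg | 3400.00 | 17.00 | 50.00 | 57800.00 | 170000.00
horizontal leg | 1920.00 | 94.00 | 8.00 | 180480.00 | 15360.00
gusset | 1536.00 | 50.00 | 37.33 | 76800.00 | 57344.00
Σ | 6856.00 |  |  | 315080.00 | 242704.00
x_c = 315080.00 / 6856.00 = 45.96 mm
y_c = 242704.00 / 6856.00 = 35.40 mm

x_c = 45.96 mm, y_c = 35.40 mm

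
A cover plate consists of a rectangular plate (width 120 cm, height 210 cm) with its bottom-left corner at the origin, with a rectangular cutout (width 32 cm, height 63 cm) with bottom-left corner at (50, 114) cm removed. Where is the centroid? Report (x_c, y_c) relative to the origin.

Part | A | x̄ᵢ | ȳᵢ | A·x̄ᵢ | A·ȳᵢ
plate | 25200.00 | 60.00 | 105.00 | 1512000.00 | 2646000.00
hole | -2016.00 | 66.00 | 145.50 | -133056.00 | -293328.00
Σ | 23184.00 |  |  | 1378944.00 | 2352672.00
x_c = 1378944.00 / 23184.00 = 59.48 cm
y_c = 2352672.00 / 23184.00 = 101.48 cm

x_c = 59.48 cm, y_c = 101.48 cm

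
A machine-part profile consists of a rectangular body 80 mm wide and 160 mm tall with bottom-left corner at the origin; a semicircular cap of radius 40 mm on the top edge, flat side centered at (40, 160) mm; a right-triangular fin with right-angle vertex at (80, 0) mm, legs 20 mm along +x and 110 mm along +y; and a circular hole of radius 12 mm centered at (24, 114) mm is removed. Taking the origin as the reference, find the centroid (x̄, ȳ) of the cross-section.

x̄ = 43.67 mm, ȳ = 91.32 mm

Part | A | x̄ᵢ | ȳᵢ | A·x̄ᵢ | A·ȳᵢ
rectangular body | 12800.00 | 40.00 | 80.00 | 512000.00 | 1024000.00
semicircular top | 2513.27 | 40.00 | 176.98 | 100530.96 | 444790.53
triangular fin | 1100.00 | 86.67 | 36.67 | 95333.33 | 40333.33
hole | -452.39 | 24.00 | 114.00 | -10857.34 | -51572.39
Σ | 15960.88 |  |  | 697006.95 | 1457551.47
x̄ = 697006.95 / 15960.88 = 43.67 mm
ȳ = 1457551.47 / 15960.88 = 91.32 mm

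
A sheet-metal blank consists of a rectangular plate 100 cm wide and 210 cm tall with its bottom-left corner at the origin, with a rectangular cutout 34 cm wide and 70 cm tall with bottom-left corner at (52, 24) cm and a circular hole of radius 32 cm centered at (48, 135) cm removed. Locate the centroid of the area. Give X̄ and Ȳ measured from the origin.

plate: A = 100 × 210 = 21000.00, centroid at (50.00, 105.00).
hole 1: A = −(34 × 70) = -2380.00, centroid at (69.00, 59.00).
hole 2: A = −π·32² = -3216.99, centroid at (48.00, 135.00).
ΣA = 15403.01 cm², ΣAX̄ = 731364.44 cm³, ΣAȲ = 1630286.23 cm³.
X̄ = 731364.44/15403.01 = 47.48 cm; Ȳ = 1630286.23/15403.01 = 105.84 cm.

X̄ = 47.48 cm, Ȳ = 105.84 cm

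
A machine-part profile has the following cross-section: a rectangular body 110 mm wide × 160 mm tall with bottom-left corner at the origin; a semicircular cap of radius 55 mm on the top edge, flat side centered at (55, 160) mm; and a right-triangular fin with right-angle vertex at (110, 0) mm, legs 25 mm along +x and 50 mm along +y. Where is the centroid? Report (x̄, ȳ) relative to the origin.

rectangular body: A = 110 × 160 = 17600.00, centroid at (55.00, 80.00).
semicircular top: A = ½π·55² = 4751.66, centroid at (55.00, 183.34).
triangular fin: A = ½·25·50 = 625.00, centroid at (118.33, 16.67).
ΣA = 22976.66 mm², ΣAx̄ = 1303299.57 mm³, ΣAȳ = 2289598.76 mm³.
x̄ = 1303299.57/22976.66 = 56.72 mm; ȳ = 2289598.76/22976.66 = 99.65 mm.

x̄ = 56.72 mm, ȳ = 99.65 mm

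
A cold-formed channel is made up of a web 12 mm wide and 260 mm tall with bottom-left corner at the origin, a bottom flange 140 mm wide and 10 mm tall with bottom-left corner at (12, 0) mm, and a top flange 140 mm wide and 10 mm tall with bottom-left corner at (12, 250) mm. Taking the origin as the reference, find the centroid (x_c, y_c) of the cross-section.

x_c = 41.95 mm, y_c = 130.00 mm

Part | A | x̄ᵢ | ȳᵢ | A·x̄ᵢ | A·ȳᵢ
web | 3120.00 | 6.00 | 130.00 | 18720.00 | 405600.00
bottom flange | 1400.00 | 82.00 | 5.00 | 114800.00 | 7000.00
top flange | 1400.00 | 82.00 | 255.00 | 114800.00 | 357000.00
Σ | 5920.00 |  |  | 248320.00 | 769600.00
x_c = 248320.00 / 5920.00 = 41.95 mm
y_c = 769600.00 / 5920.00 = 130.00 mm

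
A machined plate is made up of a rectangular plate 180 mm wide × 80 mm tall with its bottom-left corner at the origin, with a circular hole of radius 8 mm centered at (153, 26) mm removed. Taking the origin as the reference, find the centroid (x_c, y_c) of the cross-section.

x_c = 89.11 mm, y_c = 40.20 mm

Part | A | x̄ᵢ | ȳᵢ | A·x̄ᵢ | A·ȳᵢ
plate | 14400.00 | 90.00 | 40.00 | 1296000.00 | 576000.00
hole | -201.06 | 153.00 | 26.00 | -30762.48 | -5227.61
Σ | 14198.94 |  |  | 1265237.52 | 570772.39
x_c = 1265237.52 / 14198.94 = 89.11 mm
y_c = 570772.39 / 14198.94 = 40.20 mm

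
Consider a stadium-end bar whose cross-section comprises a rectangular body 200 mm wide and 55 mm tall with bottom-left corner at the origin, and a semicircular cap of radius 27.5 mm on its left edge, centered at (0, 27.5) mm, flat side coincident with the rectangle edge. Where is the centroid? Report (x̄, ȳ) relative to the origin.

x̄ = 89.12 mm, ȳ = 27.50 mm

rectangular body: A = 200 × 55 = 11000.00, centroid at (100.00, 27.50).
semicircular end: A = ½π·27.5² = 1187.91, centroid at (-11.67, 27.50).
ΣA = 12187.91 mm²
ΣAx̄ = (11000.00)(100.00) + (1187.91)(-11.67) = 1086135.42 mm³
ΣAȳ = (11000.00)(27.50) + (1187.91)(27.50) = 335167.65 mm³
x̄ = 1086135.42 / 12187.91 = 89.12 mm
ȳ = 335167.65 / 12187.91 = 27.50 mm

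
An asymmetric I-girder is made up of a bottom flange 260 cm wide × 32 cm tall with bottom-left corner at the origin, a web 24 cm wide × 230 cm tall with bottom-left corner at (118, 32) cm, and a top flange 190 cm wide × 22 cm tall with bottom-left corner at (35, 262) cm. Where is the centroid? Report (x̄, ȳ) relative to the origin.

x̄ = 130.00 cm, ȳ = 115.74 cm

Part | A | x̄ᵢ | ȳᵢ | A·x̄ᵢ | A·ȳᵢ
bottom flange | 8320.00 | 130.00 | 16.00 | 1081600.00 | 133120.00
web | 5520.00 | 130.00 | 147.00 | 717600.00 | 811440.00
top flange | 4180.00 | 130.00 | 273.00 | 543400.00 | 1141140.00
Σ | 18020.00 |  |  | 2342600.00 | 2085700.00
x̄ = 2342600.00 / 18020.00 = 130.00 cm
ȳ = 2085700.00 / 18020.00 = 115.74 cm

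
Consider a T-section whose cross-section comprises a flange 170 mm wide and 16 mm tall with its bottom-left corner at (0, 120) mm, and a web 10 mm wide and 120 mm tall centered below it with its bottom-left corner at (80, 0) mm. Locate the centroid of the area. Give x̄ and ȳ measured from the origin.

Part | A | x̄ᵢ | ȳᵢ | A·x̄ᵢ | A·ȳᵢ
web | 1200.00 | 85.00 | 60.00 | 102000.00 | 72000.00
flange | 2720.00 | 85.00 | 128.00 | 231200.00 | 348160.00
Σ | 3920.00 |  |  | 333200.00 | 420160.00
x̄ = 333200.00 / 3920.00 = 85.00 mm
ȳ = 420160.00 / 3920.00 = 107.18 mm

x̄ = 85.00 mm, ȳ = 107.18 mm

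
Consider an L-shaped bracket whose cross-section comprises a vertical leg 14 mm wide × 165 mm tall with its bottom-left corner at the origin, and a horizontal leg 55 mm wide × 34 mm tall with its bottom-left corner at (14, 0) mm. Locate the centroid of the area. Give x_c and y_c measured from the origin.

Part | A | x̄ᵢ | ȳᵢ | A·x̄ᵢ | A·ȳᵢ
vertical leg | 2310.00 | 7.00 | 82.50 | 16170.00 | 190575.00
horizontal leg | 1870.00 | 41.50 | 17.00 | 77605.00 | 31790.00
Σ | 4180.00 |  |  | 93775.00 | 222365.00
x_c = 93775.00 / 4180.00 = 22.43 mm
y_c = 222365.00 / 4180.00 = 53.20 mm

x_c = 22.43 mm, y_c = 53.20 mm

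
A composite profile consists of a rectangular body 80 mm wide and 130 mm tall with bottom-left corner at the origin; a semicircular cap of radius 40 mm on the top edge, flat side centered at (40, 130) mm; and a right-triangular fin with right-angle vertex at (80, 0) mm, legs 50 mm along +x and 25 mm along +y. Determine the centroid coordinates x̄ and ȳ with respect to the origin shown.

x̄ = 42.62 mm, ȳ = 77.60 mm

Part | A | x̄ᵢ | ȳᵢ | A·x̄ᵢ | A·ȳᵢ
rectangular body | 10400.00 | 40.00 | 65.00 | 416000.00 | 676000.00
semicircular top | 2513.27 | 40.00 | 146.98 | 100530.96 | 369392.30
triangular fin | 625.00 | 96.67 | 8.33 | 60416.67 | 5208.33
Σ | 13538.27 |  |  | 576947.63 | 1050600.64
x̄ = 576947.63 / 13538.27 = 42.62 mm
ȳ = 1050600.64 / 13538.27 = 77.60 mm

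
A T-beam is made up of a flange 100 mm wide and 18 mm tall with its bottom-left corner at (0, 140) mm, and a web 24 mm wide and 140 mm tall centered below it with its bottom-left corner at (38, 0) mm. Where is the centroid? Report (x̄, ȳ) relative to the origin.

web: A = 24 × 140 = 3360.00, centroid at (50.00, 70.00).
flange: A = 100 × 18 = 1800.00, centroid at (50.00, 149.00).
ΣA = 5160.00 mm²
ΣAx̄ = (3360.00)(50.00) + (1800.00)(50.00) = 258000.00 mm³
ΣAȳ = (3360.00)(70.00) + (1800.00)(149.00) = 503400.00 mm³
x̄ = 258000.00 / 5160.00 = 50.00 mm
ȳ = 503400.00 / 5160.00 = 97.56 mm

x̄ = 50.00 mm, ȳ = 97.56 mm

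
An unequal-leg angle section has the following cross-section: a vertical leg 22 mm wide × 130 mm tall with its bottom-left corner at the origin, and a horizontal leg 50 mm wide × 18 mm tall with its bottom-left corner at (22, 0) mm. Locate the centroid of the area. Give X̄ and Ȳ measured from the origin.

X̄ = 19.62 mm, Ȳ = 51.60 mm

vertical leg: A = 22 × 130 = 2860.00, centroid at (11.00, 65.00).
horizontal leg: A = 50 × 18 = 900.00, centroid at (47.00, 9.00).
ΣA = 3760.00 mm², ΣAX̄ = 73760.00 mm³, ΣAȲ = 194000.00 mm³.
X̄ = 73760.00/3760.00 = 19.62 mm; Ȳ = 194000.00/3760.00 = 51.60 mm.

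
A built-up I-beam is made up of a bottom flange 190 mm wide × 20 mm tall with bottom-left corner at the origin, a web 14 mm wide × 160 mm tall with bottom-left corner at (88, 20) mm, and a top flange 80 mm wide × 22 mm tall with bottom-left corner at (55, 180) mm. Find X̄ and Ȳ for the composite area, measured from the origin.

X̄ = 95.00 mm, Ȳ = 76.69 mm

bottom flange: A = 190 × 20 = 3800.00, centroid at (95.00, 10.00).
web: A = 14 × 160 = 2240.00, centroid at (95.00, 100.00).
top flange: A = 80 × 22 = 1760.00, centroid at (95.00, 191.00).
ΣA = 7800.00 mm², ΣAX̄ = 741000.00 mm³, ΣAȲ = 598160.00 mm³.
X̄ = 741000.00/7800.00 = 95.00 mm; Ȳ = 598160.00/7800.00 = 76.69 mm.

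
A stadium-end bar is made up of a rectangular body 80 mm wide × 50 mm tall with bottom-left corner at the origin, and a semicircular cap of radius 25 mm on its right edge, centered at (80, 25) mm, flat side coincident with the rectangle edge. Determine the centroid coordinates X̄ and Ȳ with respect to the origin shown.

rectangular body: A = 80 × 50 = 4000.00, centroid at (40.00, 25.00).
semicircular end: A = ½π·25² = 981.75, centroid at (90.61, 25.00).
ΣA = 4981.75 mm², ΣAX̄ = 248956.48 mm³, ΣAȲ = 124543.69 mm³.
X̄ = 248956.48/4981.75 = 49.97 mm; Ȳ = 124543.69/4981.75 = 25.00 mm.

X̄ = 49.97 mm, Ȳ = 25.00 mm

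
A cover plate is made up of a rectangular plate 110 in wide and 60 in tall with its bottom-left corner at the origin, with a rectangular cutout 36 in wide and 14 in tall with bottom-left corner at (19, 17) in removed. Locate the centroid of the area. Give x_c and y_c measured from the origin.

x_c = 56.49 in, y_c = 30.50 in

Part | A | x̄ᵢ | ȳᵢ | A·x̄ᵢ | A·ȳᵢ
plate | 6600.00 | 55.00 | 30.00 | 363000.00 | 198000.00
hole | -504.00 | 37.00 | 24.00 | -18648.00 | -12096.00
Σ | 6096.00 |  |  | 344352.00 | 185904.00
x_c = 344352.00 / 6096.00 = 56.49 in
y_c = 185904.00 / 6096.00 = 30.50 in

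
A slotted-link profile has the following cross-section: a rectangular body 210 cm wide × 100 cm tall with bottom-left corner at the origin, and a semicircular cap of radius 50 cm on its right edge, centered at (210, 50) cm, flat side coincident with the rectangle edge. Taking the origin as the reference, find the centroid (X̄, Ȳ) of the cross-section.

rectangular body: A = 210 × 100 = 21000.00, centroid at (105.00, 50.00).
semicircular end: A = ½π·50² = 3926.99, centroid at (231.22, 50.00).
ΣA = 24926.99 cm², ΣAX̄ = 3113001.40 cm³, ΣAȲ = 1246349.54 cm³.
X̄ = 3113001.40/24926.99 = 124.88 cm; Ȳ = 1246349.54/24926.99 = 50.00 cm.

X̄ = 124.88 cm, Ȳ = 50.00 cm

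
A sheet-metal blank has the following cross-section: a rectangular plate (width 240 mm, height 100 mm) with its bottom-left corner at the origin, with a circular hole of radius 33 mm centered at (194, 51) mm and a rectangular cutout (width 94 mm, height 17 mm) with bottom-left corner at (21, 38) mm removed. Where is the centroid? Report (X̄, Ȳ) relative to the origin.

X̄ = 111.04 mm, Ȳ = 50.11 mm

plate: A = 240 × 100 = 24000.00, centroid at (120.00, 50.00).
hole 1: A = −π·33² = -3421.19, centroid at (194.00, 51.00).
hole 2: A = −(94 × 17) = -1598.00, centroid at (68.00, 46.50).
ΣA = 18980.81 mm²
ΣAX̄ = (24000.00)(120.00) + (-3421.19)(194.00) + (-1598.00)(68.00) = 2107624.29 mm³
ΣAȲ = (24000.00)(50.00) + (-3421.19)(51.00) + (-1598.00)(46.50) = 951212.09 mm³
X̄ = 2107624.29 / 18980.81 = 111.04 mm
Ȳ = 951212.09 / 18980.81 = 50.11 mm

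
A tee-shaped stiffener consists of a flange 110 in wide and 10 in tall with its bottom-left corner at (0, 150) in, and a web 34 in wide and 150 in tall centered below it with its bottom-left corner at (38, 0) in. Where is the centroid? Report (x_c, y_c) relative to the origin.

x_c = 55.00 in, y_c = 89.19 in

Part | A | x̄ᵢ | ȳᵢ | A·x̄ᵢ | A·ȳᵢ
web | 5100.00 | 55.00 | 75.00 | 280500.00 | 382500.00
flange | 1100.00 | 55.00 | 155.00 | 60500.00 | 170500.00
Σ | 6200.00 |  |  | 341000.00 | 553000.00
x_c = 341000.00 / 6200.00 = 55.00 in
y_c = 553000.00 / 6200.00 = 89.19 in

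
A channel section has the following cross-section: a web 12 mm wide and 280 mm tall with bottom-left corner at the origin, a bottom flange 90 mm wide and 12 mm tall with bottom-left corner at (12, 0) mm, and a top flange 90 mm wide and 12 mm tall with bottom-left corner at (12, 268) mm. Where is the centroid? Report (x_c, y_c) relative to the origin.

web: A = 12 × 280 = 3360.00, centroid at (6.00, 140.00).
bottom flange: A = 90 × 12 = 1080.00, centroid at (57.00, 6.00).
top flange: A = 90 × 12 = 1080.00, centroid at (57.00, 274.00).
ΣA = 5520.00 mm², ΣAx_c = 143280.00 mm³, ΣAy_c = 772800.00 mm³.
x_c = 143280.00/5520.00 = 25.96 mm; y_c = 772800.00/5520.00 = 140.00 mm.

x_c = 25.96 mm, y_c = 140.00 mm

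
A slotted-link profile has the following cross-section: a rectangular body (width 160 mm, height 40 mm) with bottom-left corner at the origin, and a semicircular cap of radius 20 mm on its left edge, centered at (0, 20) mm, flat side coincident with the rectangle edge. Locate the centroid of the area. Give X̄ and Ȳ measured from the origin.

rectangular body: A = 160 × 40 = 6400.00, centroid at (80.00, 20.00).
semicircular end: A = ½π·20² = 628.32, centroid at (-8.49, 20.00).
ΣA = 7028.32 mm², ΣAX̄ = 506666.67 mm³, ΣAȲ = 140566.37 mm³.
X̄ = 506666.67/7028.32 = 72.09 mm; Ȳ = 140566.37/7028.32 = 20.00 mm.

X̄ = 72.09 mm, Ȳ = 20.00 mm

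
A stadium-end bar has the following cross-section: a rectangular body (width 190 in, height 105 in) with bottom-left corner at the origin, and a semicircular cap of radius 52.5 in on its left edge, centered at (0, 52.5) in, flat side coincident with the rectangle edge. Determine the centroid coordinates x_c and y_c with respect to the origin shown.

x_c = 74.09 in, y_c = 52.50 in

Part | A | x̄ᵢ | ȳᵢ | A·x̄ᵢ | A·ȳᵢ
rectangular body | 19950.00 | 95.00 | 52.50 | 1895250.00 | 1047375.00
semicircular end | 4329.51 | -22.28 | 52.50 | -96468.75 | 227299.14
Σ | 24279.51 |  |  | 1798781.25 | 1274674.14
x_c = 1798781.25 / 24279.51 = 74.09 in
y_c = 1274674.14 / 24279.51 = 52.50 in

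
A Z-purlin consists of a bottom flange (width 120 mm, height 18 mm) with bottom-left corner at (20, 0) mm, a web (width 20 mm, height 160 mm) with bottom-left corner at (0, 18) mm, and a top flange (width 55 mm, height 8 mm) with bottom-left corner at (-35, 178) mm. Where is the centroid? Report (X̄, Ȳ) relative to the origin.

Part | A | x̄ᵢ | ȳᵢ | A·x̄ᵢ | A·ȳᵢ
bottom flange | 2160.00 | 80.00 | 9.00 | 172800.00 | 19440.00
web | 3200.00 | 10.00 | 98.00 | 32000.00 | 313600.00
top flange | 440.00 | -7.50 | 182.00 | -3300.00 | 80080.00
Σ | 5800.00 |  |  | 201500.00 | 413120.00
X̄ = 201500.00 / 5800.00 = 34.74 mm
Ȳ = 413120.00 / 5800.00 = 71.23 mm

X̄ = 34.74 mm, Ȳ = 71.23 mm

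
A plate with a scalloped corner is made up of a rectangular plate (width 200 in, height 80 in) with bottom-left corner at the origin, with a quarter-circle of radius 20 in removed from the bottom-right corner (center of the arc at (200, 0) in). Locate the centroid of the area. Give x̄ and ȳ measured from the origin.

x̄ = 98.17 in, ȳ = 40.63 in

plate: A = 200 × 80 = 16000.00, centroid at (100.00, 40.00).
removed quarter-circle: A = −¼π·20² = -314.16, centroid at (191.51, 8.49).
ΣA = 15685.84 in², ΣAx̄ = 1539834.81 in³, ΣAȳ = 637333.33 in³.
x̄ = 1539834.81/15685.84 = 98.17 in; ȳ = 637333.33/15685.84 = 40.63 in.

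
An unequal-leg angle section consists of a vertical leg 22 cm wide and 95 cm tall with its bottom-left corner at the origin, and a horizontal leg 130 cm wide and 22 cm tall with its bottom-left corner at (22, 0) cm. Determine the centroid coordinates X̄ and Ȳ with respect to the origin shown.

X̄ = 54.91 cm, Ȳ = 26.41 cm

vertical leg: A = 22 × 95 = 2090.00, centroid at (11.00, 47.50).
horizontal leg: A = 130 × 22 = 2860.00, centroid at (87.00, 11.00).
ΣA = 4950.00 cm², ΣAX̄ = 271810.00 cm³, ΣAȲ = 130735.00 cm³.
X̄ = 271810.00/4950.00 = 54.91 cm; Ȳ = 130735.00/4950.00 = 26.41 cm.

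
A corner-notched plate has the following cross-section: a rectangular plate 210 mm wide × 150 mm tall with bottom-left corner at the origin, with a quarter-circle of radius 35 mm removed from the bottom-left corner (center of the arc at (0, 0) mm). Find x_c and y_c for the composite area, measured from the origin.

x_c = 107.84 mm, y_c = 76.89 mm

plate: A = 210 × 150 = 31500.00, centroid at (105.00, 75.00).
removed quarter-circle: A = −¼π·35² = -962.11, centroid at (14.85, 14.85).
ΣA = 30537.89 mm²
ΣAx_c = (31500.00)(105.00) + (-962.11)(14.85) = 3293208.33 mm³
ΣAy_c = (31500.00)(75.00) + (-962.11)(14.85) = 2348208.33 mm³
x_c = 3293208.33 / 30537.89 = 107.84 mm
y_c = 2348208.33 / 30537.89 = 76.89 mm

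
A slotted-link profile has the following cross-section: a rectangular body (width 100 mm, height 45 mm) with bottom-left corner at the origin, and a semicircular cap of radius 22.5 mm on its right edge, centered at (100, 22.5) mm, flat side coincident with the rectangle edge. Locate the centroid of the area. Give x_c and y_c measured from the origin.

Part | A | x̄ᵢ | ȳᵢ | A·x̄ᵢ | A·ȳᵢ
rectangular body | 4500.00 | 50.00 | 22.50 | 225000.00 | 101250.00
semicircular end | 795.22 | 109.55 | 22.50 | 87115.31 | 17892.35
Σ | 5295.22 |  |  | 312115.31 | 119142.35
x_c = 312115.31 / 5295.22 = 58.94 mm
y_c = 119142.35 / 5295.22 = 22.50 mm

x_c = 58.94 mm, y_c = 22.50 mm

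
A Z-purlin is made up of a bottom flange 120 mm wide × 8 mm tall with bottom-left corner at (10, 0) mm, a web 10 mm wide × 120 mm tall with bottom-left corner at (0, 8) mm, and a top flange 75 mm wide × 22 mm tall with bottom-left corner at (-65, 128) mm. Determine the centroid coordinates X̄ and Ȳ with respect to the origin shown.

X̄ = 7.30 mm, Ȳ = 82.62 mm

bottom flange: A = 120 × 8 = 960.00, centroid at (70.00, 4.00).
web: A = 10 × 120 = 1200.00, centroid at (5.00, 68.00).
top flange: A = 75 × 22 = 1650.00, centroid at (-27.50, 139.00).
ΣA = 3810.00 mm²
ΣAX̄ = (960.00)(70.00) + (1200.00)(5.00) + (1650.00)(-27.50) = 27825.00 mm³
ΣAȲ = (960.00)(4.00) + (1200.00)(68.00) + (1650.00)(139.00) = 314790.00 mm³
X̄ = 27825.00 / 3810.00 = 7.30 mm
Ȳ = 314790.00 / 3810.00 = 82.62 mm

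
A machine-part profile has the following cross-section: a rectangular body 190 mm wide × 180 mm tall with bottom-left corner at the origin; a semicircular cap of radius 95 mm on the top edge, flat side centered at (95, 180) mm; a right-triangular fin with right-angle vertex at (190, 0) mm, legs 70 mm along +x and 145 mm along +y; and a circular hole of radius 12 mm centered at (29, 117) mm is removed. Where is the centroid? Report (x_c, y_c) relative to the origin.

x_c = 106.89 mm, y_c = 120.64 mm

rectangular body: A = 190 × 180 = 34200.00, centroid at (95.00, 90.00).
semicircular top: A = ½π·95² = 14176.44, centroid at (95.00, 220.32).
triangular fin: A = ½·70·145 = 5075.00, centroid at (213.33, 48.33).
hole: A = −π·12² = -452.39, centroid at (29.00, 117.00).
ΣA = 52999.05 mm²
ΣAx_c = (34200.00)(95.00) + (14176.44)(95.00) + (5075.00)(213.33) + (-452.39)(29.00) = 5665308.88 mm³
ΣAy_c = (34200.00)(90.00) + (14176.44)(220.32) + (5075.00)(48.33) + (-452.39)(117.00) = 6393704.08 mm³
x_c = 5665308.88 / 52999.05 = 106.89 mm
y_c = 6393704.08 / 52999.05 = 120.64 mm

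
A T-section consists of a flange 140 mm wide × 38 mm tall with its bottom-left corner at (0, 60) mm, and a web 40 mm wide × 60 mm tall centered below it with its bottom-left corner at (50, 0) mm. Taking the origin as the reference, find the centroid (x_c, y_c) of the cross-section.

Part | A | x̄ᵢ | ȳᵢ | A·x̄ᵢ | A·ȳᵢ
web | 2400.00 | 70.00 | 30.00 | 168000.00 | 72000.00
flange | 5320.00 | 70.00 | 79.00 | 372400.00 | 420280.00
Σ | 7720.00 |  |  | 540400.00 | 492280.00
x_c = 540400.00 / 7720.00 = 70.00 mm
y_c = 492280.00 / 7720.00 = 63.77 mm

x_c = 70.00 mm, y_c = 63.77 mm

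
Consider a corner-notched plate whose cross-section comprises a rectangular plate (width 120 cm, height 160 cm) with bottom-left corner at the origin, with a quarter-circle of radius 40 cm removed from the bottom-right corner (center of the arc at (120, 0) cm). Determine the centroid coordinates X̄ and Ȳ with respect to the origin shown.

X̄ = 56.99 cm, Ȳ = 84.41 cm

Part | A | x̄ᵢ | ȳᵢ | A·x̄ᵢ | A·ȳᵢ
plate | 19200.00 | 60.00 | 80.00 | 1152000.00 | 1536000.00
removed quarter-circle | -1256.64 | 103.02 | 16.98 | -129463.11 | -21333.33
Σ | 17943.36 |  |  | 1022536.89 | 1514666.67
X̄ = 1022536.89 / 17943.36 = 56.99 cm
Ȳ = 1514666.67 / 17943.36 = 84.41 cm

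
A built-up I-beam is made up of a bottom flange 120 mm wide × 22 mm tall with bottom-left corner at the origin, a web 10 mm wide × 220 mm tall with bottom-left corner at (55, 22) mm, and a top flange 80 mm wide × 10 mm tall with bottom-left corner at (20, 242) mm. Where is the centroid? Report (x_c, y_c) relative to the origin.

bottom flange: A = 120 × 22 = 2640.00, centroid at (60.00, 11.00).
web: A = 10 × 220 = 2200.00, centroid at (60.00, 132.00).
top flange: A = 80 × 10 = 800.00, centroid at (60.00, 247.00).
ΣA = 5640.00 mm²
ΣAx_c = (2640.00)(60.00) + (2200.00)(60.00) + (800.00)(60.00) = 338400.00 mm³
ΣAy_c = (2640.00)(11.00) + (2200.00)(132.00) + (800.00)(247.00) = 517040.00 mm³
x_c = 338400.00 / 5640.00 = 60.00 mm
y_c = 517040.00 / 5640.00 = 91.67 mm

x_c = 60.00 mm, y_c = 91.67 mm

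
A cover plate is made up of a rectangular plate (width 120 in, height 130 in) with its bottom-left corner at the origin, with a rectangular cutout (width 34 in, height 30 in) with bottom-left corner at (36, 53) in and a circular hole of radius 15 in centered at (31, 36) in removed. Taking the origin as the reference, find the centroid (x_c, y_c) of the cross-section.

plate: A = 120 × 130 = 15600.00, centroid at (60.00, 65.00).
hole 1: A = −(34 × 30) = -1020.00, centroid at (53.00, 68.00).
hole 2: A = −π·15² = -706.86, centroid at (31.00, 36.00).
ΣA = 13873.14 in²
ΣAx_c = (15600.00)(60.00) + (-1020.00)(53.00) + (-706.86)(31.00) = 860027.39 in³
ΣAy_c = (15600.00)(65.00) + (-1020.00)(68.00) + (-706.86)(36.00) = 919193.10 in³
x_c = 860027.39 / 13873.14 = 61.99 in
y_c = 919193.10 / 13873.14 = 66.26 in

x_c = 61.99 in, y_c = 66.26 in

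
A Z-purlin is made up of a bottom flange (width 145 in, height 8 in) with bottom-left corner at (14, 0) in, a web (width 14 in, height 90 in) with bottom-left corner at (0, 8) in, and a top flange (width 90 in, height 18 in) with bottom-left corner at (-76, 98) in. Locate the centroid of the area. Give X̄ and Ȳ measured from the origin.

X̄ = 14.59 in, Ȳ = 60.58 in

Part | A | x̄ᵢ | ȳᵢ | A·x̄ᵢ | A·ȳᵢ
bottom flange | 1160.00 | 86.50 | 4.00 | 100340.00 | 4640.00
web | 1260.00 | 7.00 | 53.00 | 8820.00 | 66780.00
top flange | 1620.00 | -31.00 | 107.00 | -50220.00 | 173340.00
Σ | 4040.00 |  |  | 58940.00 | 244760.00
X̄ = 58940.00 / 4040.00 = 14.59 in
Ȳ = 244760.00 / 4040.00 = 60.58 in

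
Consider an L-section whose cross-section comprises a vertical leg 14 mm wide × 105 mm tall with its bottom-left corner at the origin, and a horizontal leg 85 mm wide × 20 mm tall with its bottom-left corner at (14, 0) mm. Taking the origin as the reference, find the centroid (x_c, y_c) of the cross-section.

vertical leg: A = 14 × 105 = 1470.00, centroid at (7.00, 52.50).
horizontal leg: A = 85 × 20 = 1700.00, centroid at (56.50, 10.00).
ΣA = 3170.00 mm²
ΣAx_c = (1470.00)(7.00) + (1700.00)(56.50) = 106340.00 mm³
ΣAy_c = (1470.00)(52.50) + (1700.00)(10.00) = 94175.00 mm³
x_c = 106340.00 / 3170.00 = 33.55 mm
y_c = 94175.00 / 3170.00 = 29.71 mm

x_c = 33.55 mm, y_c = 29.71 mm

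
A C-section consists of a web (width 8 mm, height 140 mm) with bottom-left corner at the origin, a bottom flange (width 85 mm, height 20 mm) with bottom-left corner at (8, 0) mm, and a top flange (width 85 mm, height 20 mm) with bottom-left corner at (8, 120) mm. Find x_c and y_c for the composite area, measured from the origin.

Part | A | x̄ᵢ | ȳᵢ | A·x̄ᵢ | A·ȳᵢ
web | 1120.00 | 4.00 | 70.00 | 4480.00 | 78400.00
bottom flange | 1700.00 | 50.50 | 10.00 | 85850.00 | 17000.00
top flange | 1700.00 | 50.50 | 130.00 | 85850.00 | 221000.00
Σ | 4520.00 |  |  | 176180.00 | 316400.00
x_c = 176180.00 / 4520.00 = 38.98 mm
y_c = 316400.00 / 4520.00 = 70.00 mm

x_c = 38.98 mm, y_c = 70.00 mm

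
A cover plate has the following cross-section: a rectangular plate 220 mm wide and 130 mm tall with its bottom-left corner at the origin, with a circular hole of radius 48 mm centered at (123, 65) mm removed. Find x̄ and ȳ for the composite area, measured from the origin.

x̄ = 105.60 mm, ȳ = 65.00 mm

Part | A | x̄ᵢ | ȳᵢ | A·x̄ᵢ | A·ȳᵢ
plate | 28600.00 | 110.00 | 65.00 | 3146000.00 | 1859000.00
hole | -7238.23 | 123.00 | 65.00 | -890302.23 | -470484.92
Σ | 21361.77 |  |  | 2255697.77 | 1388515.08
x̄ = 2255697.77 / 21361.77 = 105.60 mm
ȳ = 1388515.08 / 21361.77 = 65.00 mm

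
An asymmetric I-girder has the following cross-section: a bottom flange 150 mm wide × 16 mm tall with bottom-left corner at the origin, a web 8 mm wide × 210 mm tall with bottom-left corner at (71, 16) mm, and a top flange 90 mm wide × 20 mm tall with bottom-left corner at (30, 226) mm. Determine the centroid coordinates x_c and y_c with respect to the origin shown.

Part | A | x̄ᵢ | ȳᵢ | A·x̄ᵢ | A·ȳᵢ
bottom flange | 2400.00 | 75.00 | 8.00 | 180000.00 | 19200.00
web | 1680.00 | 75.00 | 121.00 | 126000.00 | 203280.00
top flange | 1800.00 | 75.00 | 236.00 | 135000.00 | 424800.00
Σ | 5880.00 |  |  | 441000.00 | 647280.00
x_c = 441000.00 / 5880.00 = 75.00 mm
y_c = 647280.00 / 5880.00 = 110.08 mm

x_c = 75.00 mm, y_c = 110.08 mm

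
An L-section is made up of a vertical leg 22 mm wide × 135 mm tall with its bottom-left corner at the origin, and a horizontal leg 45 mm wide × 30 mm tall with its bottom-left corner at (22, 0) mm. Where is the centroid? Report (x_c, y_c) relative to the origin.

x_c = 21.47 mm, y_c = 51.09 mm

vertical leg: A = 22 × 135 = 2970.00, centroid at (11.00, 67.50).
horizontal leg: A = 45 × 30 = 1350.00, centroid at (44.50, 15.00).
ΣA = 4320.00 mm²
ΣAx_c = (2970.00)(11.00) + (1350.00)(44.50) = 92745.00 mm³
ΣAy_c = (2970.00)(67.50) + (1350.00)(15.00) = 220725.00 mm³
x_c = 92745.00 / 4320.00 = 21.47 mm
y_c = 220725.00 / 4320.00 = 51.09 mm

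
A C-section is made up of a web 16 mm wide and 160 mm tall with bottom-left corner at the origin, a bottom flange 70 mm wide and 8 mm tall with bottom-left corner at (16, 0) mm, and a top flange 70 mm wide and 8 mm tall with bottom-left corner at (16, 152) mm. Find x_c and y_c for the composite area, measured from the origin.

Part | A | x̄ᵢ | ȳᵢ | A·x̄ᵢ | A·ȳᵢ
web | 2560.00 | 8.00 | 80.00 | 20480.00 | 204800.00
bottom flange | 560.00 | 51.00 | 4.00 | 28560.00 | 2240.00
top flange | 560.00 | 51.00 | 156.00 | 28560.00 | 87360.00
Σ | 3680.00 |  |  | 77600.00 | 294400.00
x_c = 77600.00 / 3680.00 = 21.09 mm
y_c = 294400.00 / 3680.00 = 80.00 mm

x_c = 21.09 mm, y_c = 80.00 mm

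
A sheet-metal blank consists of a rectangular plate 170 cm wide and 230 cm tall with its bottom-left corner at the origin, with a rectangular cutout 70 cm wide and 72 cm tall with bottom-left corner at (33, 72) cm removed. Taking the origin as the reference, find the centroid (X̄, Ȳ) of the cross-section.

Part | A | x̄ᵢ | ȳᵢ | A·x̄ᵢ | A·ȳᵢ
plate | 39100.00 | 85.00 | 115.00 | 3323500.00 | 4496500.00
hole | -5040.00 | 68.00 | 108.00 | -342720.00 | -544320.00
Σ | 34060.00 |  |  | 2980780.00 | 3952180.00
X̄ = 2980780.00 / 34060.00 = 87.52 cm
Ȳ = 3952180.00 / 34060.00 = 116.04 cm

X̄ = 87.52 cm, Ȳ = 116.04 cm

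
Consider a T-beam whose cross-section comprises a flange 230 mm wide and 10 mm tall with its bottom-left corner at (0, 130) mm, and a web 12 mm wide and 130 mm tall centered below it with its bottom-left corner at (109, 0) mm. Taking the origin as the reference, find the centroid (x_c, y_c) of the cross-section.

x_c = 115.00 mm, y_c = 106.71 mm

Part | A | x̄ᵢ | ȳᵢ | A·x̄ᵢ | A·ȳᵢ
web | 1560.00 | 115.00 | 65.00 | 179400.00 | 101400.00
flange | 2300.00 | 115.00 | 135.00 | 264500.00 | 310500.00
Σ | 3860.00 |  |  | 443900.00 | 411900.00
x_c = 443900.00 / 3860.00 = 115.00 mm
y_c = 411900.00 / 3860.00 = 106.71 mm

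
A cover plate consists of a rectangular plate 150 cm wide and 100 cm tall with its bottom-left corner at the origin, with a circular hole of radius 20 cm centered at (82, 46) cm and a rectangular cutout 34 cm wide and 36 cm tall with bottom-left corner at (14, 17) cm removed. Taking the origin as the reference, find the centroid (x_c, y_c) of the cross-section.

x_c = 78.60 cm, y_c = 51.87 cm

plate: A = 150 × 100 = 15000.00, centroid at (75.00, 50.00).
hole 1: A = −π·20² = -1256.64, centroid at (82.00, 46.00).
hole 2: A = −(34 × 36) = -1224.00, centroid at (31.00, 35.00).
ΣA = 12519.36 cm², ΣAx_c = 984011.76 cm³, ΣAy_c = 649354.70 cm³.
x_c = 984011.76/12519.36 = 78.60 cm; y_c = 649354.70/12519.36 = 51.87 cm.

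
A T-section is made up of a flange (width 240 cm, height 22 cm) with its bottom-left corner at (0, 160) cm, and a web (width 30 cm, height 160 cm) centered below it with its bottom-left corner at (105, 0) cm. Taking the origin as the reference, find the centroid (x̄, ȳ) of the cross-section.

Part | A | x̄ᵢ | ȳᵢ | A·x̄ᵢ | A·ȳᵢ
web | 4800.00 | 120.00 | 80.00 | 576000.00 | 384000.00
flange | 5280.00 | 120.00 | 171.00 | 633600.00 | 902880.00
Σ | 10080.00 |  |  | 1209600.00 | 1286880.00
x̄ = 1209600.00 / 10080.00 = 120.00 cm
ȳ = 1286880.00 / 10080.00 = 127.67 cm

x̄ = 120.00 cm, ȳ = 127.67 cm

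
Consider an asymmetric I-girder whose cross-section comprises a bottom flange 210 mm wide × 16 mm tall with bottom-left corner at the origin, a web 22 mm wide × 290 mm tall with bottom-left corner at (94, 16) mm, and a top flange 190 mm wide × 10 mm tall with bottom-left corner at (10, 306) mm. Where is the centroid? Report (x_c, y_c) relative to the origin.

Part | A | x̄ᵢ | ȳᵢ | A·x̄ᵢ | A·ȳᵢ
bottom flange | 3360.00 | 105.00 | 8.00 | 352800.00 | 26880.00
web | 6380.00 | 105.00 | 161.00 | 669900.00 | 1027180.00
top flange | 1900.00 | 105.00 | 311.00 | 199500.00 | 590900.00
Σ | 11640.00 |  |  | 1222200.00 | 1644960.00
x_c = 1222200.00 / 11640.00 = 105.00 mm
y_c = 1644960.00 / 11640.00 = 141.32 mm

x_c = 105.00 mm, y_c = 141.32 mm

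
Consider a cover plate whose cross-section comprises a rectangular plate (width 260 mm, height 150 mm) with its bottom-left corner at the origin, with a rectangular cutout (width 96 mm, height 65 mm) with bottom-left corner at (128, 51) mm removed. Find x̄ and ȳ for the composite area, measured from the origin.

x̄ = 121.24 mm, ȳ = 73.38 mm

Part | A | x̄ᵢ | ȳᵢ | A·x̄ᵢ | A·ȳᵢ
plate | 39000.00 | 130.00 | 75.00 | 5070000.00 | 2925000.00
hole | -6240.00 | 176.00 | 83.50 | -1098240.00 | -521040.00
Σ | 32760.00 |  |  | 3971760.00 | 2403960.00
x̄ = 3971760.00 / 32760.00 = 121.24 mm
ȳ = 2403960.00 / 32760.00 = 73.38 mm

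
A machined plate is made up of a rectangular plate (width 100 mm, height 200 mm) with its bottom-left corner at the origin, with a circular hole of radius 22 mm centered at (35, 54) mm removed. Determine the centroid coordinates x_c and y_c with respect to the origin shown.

x_c = 51.23 mm, y_c = 103.78 mm

plate: A = 100 × 200 = 20000.00, centroid at (50.00, 100.00).
hole: A = −π·22² = -1520.53, centroid at (35.00, 54.00).
ΣA = 18479.47 mm²
ΣAx_c = (20000.00)(50.00) + (-1520.53)(35.00) = 946781.42 mm³
ΣAy_c = (20000.00)(100.00) + (-1520.53)(54.00) = 1917891.33 mm³
x_c = 946781.42 / 18479.47 = 51.23 mm
y_c = 1917891.33 / 18479.47 = 103.78 mm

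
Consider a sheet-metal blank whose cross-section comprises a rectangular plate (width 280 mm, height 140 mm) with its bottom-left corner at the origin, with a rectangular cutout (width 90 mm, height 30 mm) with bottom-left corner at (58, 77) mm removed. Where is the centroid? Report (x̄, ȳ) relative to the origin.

plate: A = 280 × 140 = 39200.00, centroid at (140.00, 70.00).
hole: A = −(90 × 30) = -2700.00, centroid at (103.00, 92.00).
ΣA = 36500.00 mm², ΣAx̄ = 5209900.00 mm³, ΣAȳ = 2495600.00 mm³.
x̄ = 5209900.00/36500.00 = 142.74 mm; ȳ = 2495600.00/36500.00 = 68.37 mm.

x̄ = 142.74 mm, ȳ = 68.37 mm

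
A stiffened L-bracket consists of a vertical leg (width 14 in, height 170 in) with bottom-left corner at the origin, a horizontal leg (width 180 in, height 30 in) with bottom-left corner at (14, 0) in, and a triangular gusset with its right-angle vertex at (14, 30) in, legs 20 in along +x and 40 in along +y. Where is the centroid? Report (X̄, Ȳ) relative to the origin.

X̄ = 71.70 in, Ȳ = 36.75 in

vertical leg: A = 14 × 170 = 2380.00, centroid at (7.00, 85.00).
horizontal leg: A = 180 × 30 = 5400.00, centroid at (104.00, 15.00).
gusset: A = ½·20·40 = 400.00, centroid at (20.67, 43.33).
ΣA = 8180.00 in², ΣAX̄ = 586526.67 in³, ΣAȲ = 300633.33 in³.
X̄ = 586526.67/8180.00 = 71.70 in; Ȳ = 300633.33/8180.00 = 36.75 in.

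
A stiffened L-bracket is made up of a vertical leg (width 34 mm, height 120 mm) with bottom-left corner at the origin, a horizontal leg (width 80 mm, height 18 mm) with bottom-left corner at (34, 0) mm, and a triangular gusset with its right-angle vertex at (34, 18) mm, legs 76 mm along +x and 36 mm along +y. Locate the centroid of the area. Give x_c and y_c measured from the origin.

Part | A | x̄ᵢ | ȳᵢ | A·x̄ᵢ | A·ȳᵢ
vertical leg | 4080.00 | 17.00 | 60.00 | 69360.00 | 244800.00
horizontal leg | 1440.00 | 74.00 | 9.00 | 106560.00 | 12960.00
gusset | 1368.00 | 59.33 | 30.00 | 81168.00 | 41040.00
Σ | 6888.00 |  |  | 257088.00 | 298800.00
x_c = 257088.00 / 6888.00 = 37.32 mm
y_c = 298800.00 / 6888.00 = 43.38 mm

x_c = 37.32 mm, y_c = 43.38 mm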